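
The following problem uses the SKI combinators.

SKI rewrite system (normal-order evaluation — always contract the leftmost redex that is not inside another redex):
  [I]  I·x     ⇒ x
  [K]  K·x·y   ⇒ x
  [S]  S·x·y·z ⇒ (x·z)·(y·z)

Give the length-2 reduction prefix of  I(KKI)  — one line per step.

Answer: after 2 steps: K

Derivation:
  start: I(KKI)
  [1] KKI
  [2] K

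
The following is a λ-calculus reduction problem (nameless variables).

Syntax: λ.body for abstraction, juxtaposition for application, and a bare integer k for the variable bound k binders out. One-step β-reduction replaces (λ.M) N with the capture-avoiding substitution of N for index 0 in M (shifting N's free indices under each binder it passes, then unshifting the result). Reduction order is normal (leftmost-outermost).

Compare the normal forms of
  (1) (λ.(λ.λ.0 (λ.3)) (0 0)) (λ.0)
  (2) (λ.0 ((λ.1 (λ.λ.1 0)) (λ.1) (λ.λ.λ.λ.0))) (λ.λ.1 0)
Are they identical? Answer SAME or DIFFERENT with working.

Term A:
  start: (λ.(λ.λ.0 (λ.3)) (0 0)) (λ.0)
  step 1: (λ.λ.0 (λ.λ.0)) ((λ.0) (λ.0))
  step 2: λ.0 (λ.λ.0)

Term B:
  start: (λ.0 ((λ.1 (λ.λ.1 0)) (λ.1) (λ.λ.λ.λ.0))) (λ.λ.1 0)
  step 1: (λ.λ.1 0) ((λ.(λ.λ.1 0) (λ.λ.1 0)) (λ.λ.λ.1 0) (λ.λ.λ.λ.0))
  step 2: λ.(λ.(λ.λ.1 0) (λ.λ.1 0)) (λ.λ.λ.1 0) (λ.λ.λ.λ.0) 0
  step 3: λ.(λ.λ.1 0) (λ.λ.1 0) (λ.λ.λ.λ.0) 0
  step 4: λ.(λ.(λ.λ.1 0) 0) (λ.λ.λ.λ.0) 0
  step 5: λ.(λ.λ.1 0) (λ.λ.λ.λ.0) 0
  step 6: λ.(λ.(λ.λ.λ.λ.0) 0) 0
  step 7: λ.(λ.λ.λ.λ.0) 0
  step 8: λ.λ.λ.λ.0

Answer: DIFFERENT — A ⇓ λ.0 (λ.λ.0), B ⇓ λ.λ.λ.λ.0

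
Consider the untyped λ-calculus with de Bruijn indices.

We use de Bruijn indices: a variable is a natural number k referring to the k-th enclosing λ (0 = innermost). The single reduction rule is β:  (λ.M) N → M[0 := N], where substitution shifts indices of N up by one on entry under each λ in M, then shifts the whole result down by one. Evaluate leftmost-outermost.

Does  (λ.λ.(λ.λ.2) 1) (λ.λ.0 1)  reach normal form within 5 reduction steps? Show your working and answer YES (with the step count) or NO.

Answer: YES — reaches normal form λ.λ.1 in 2 ≤ 5 steps

Working:
  start: (λ.λ.(λ.λ.2) 1) (λ.λ.0 1)
  →1  λ.(λ.λ.2) (λ.λ.0 1)
  →2  λ.λ.1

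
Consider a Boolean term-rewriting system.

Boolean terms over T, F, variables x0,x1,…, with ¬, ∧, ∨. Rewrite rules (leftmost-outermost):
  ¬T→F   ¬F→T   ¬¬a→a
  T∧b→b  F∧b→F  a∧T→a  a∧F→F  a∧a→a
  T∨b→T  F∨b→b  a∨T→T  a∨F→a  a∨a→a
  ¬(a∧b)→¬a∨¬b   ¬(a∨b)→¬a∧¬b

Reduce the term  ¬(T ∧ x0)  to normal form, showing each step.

Answer: normal form = ¬x0  (in 3 steps)

Working:
  start: ¬(T ∧ x0)
  [1] ¬T ∨ ¬x0
  [2] F ∨ ¬x0
  [3] ¬x0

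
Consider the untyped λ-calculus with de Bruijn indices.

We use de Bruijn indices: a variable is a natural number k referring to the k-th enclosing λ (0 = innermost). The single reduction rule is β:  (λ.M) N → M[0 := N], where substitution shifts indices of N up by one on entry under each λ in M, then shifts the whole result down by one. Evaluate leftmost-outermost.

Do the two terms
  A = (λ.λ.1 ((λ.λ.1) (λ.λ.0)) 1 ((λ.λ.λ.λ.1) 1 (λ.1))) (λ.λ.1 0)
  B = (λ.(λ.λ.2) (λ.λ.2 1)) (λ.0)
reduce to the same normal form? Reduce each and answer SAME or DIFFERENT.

Answer: SAME — A ⇓ λ.λ.0, B ⇓ λ.λ.0

Reduction:
Term A:
  start: (λ.λ.1 ((λ.λ.1) (λ.λ.0)) 1 ((λ.λ.λ.λ.1) 1 (λ.1))) (λ.λ.1 0)
  step 1: λ.(λ.λ.1 0) ((λ.λ.1) (λ.λ.0)) (λ.λ.1 0) ((λ.λ.λ.λ.1) (λ.λ.1 0) (λ.1))
  step 2: λ.(λ.(λ.λ.1) (λ.λ.0) 0) (λ.λ.1 0) ((λ.λ.λ.λ.1) (λ.λ.1 0) (λ.1))
  step 3: λ.(λ.λ.1) (λ.λ.0) (λ.λ.1 0) ((λ.λ.λ.λ.1) (λ.λ.1 0) (λ.1))
  step 4: λ.(λ.λ.λ.0) (λ.λ.1 0) ((λ.λ.λ.λ.1) (λ.λ.1 0) (λ.1))
  step 5: λ.(λ.λ.0) ((λ.λ.λ.λ.1) (λ.λ.1 0) (λ.1))
  step 6: λ.λ.0

Term B:
  start: (λ.(λ.λ.2) (λ.λ.2 1)) (λ.0)
  step 1: (λ.λ.λ.0) (λ.λ.(λ.0) 1)
  step 2: λ.λ.0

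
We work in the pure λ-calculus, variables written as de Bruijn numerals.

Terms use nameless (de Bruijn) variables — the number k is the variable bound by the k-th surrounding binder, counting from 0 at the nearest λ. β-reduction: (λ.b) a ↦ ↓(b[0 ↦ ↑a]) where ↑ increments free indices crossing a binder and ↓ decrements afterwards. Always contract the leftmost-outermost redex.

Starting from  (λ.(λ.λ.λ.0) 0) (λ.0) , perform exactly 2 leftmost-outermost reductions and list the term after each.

Answer: after 2 steps: λ.λ.0

Derivation:
  start: (λ.(λ.λ.λ.0) 0) (λ.0)
  →1  (λ.λ.λ.0) (λ.0)
  →2  λ.λ.0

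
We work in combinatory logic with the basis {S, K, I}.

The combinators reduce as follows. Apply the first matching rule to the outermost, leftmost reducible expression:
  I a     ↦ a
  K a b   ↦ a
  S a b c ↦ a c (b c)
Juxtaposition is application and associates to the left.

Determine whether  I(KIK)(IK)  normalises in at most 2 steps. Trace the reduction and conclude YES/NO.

  start: I(KIK)(IK)
  step 1: KIK(IK)
  step 2: I(IK)

Answer: NO — after 2 steps the term is I(IK), not yet normal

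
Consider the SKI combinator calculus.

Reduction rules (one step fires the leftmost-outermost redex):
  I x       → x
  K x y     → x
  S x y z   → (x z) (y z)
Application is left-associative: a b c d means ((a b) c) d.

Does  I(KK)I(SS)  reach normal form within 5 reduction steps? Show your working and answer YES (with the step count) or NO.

  start: I(KK)I(SS)
  step 1: KKI(SS)
  step 2: K(SS)

Answer: YES — reaches normal form K(SS) in 2 ≤ 5 steps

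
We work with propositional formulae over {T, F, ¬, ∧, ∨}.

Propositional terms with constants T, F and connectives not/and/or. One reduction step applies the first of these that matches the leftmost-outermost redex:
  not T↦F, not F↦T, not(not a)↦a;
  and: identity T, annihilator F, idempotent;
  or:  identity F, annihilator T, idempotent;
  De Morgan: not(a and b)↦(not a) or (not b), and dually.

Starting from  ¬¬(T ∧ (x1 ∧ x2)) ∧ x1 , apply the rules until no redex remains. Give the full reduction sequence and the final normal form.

Answer: normal form = (x1 ∧ x2) ∧ x1  (in 2 steps)

Reduction:
  start: ¬¬(T ∧ (x1 ∧ x2)) ∧ x1
  step 1: (T ∧ (x1 ∧ x2)) ∧ x1
  step 2: (x1 ∧ x2) ∧ x1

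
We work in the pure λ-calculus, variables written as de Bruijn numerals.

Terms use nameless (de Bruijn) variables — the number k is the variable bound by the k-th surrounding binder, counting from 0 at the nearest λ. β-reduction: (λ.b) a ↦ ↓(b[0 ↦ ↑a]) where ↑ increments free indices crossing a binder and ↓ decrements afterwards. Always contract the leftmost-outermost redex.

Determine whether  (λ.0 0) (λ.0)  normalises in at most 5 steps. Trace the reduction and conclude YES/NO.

Answer: YES — reaches normal form λ.0 in 2 ≤ 5 steps

Working:
  start: (λ.0 0) (λ.0)
  step 1: (λ.0) (λ.0)
  step 2: λ.0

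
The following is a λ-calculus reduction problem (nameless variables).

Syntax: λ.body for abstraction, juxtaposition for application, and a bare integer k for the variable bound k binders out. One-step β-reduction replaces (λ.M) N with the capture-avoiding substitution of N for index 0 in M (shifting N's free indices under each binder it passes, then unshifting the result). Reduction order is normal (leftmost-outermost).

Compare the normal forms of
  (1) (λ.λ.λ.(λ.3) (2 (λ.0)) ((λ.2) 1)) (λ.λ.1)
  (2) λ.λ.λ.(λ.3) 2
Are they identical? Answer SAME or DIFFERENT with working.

Answer: SAME — A ⇓ λ.λ.λ.2, B ⇓ λ.λ.λ.2

Derivation:
Term A:
  start: (λ.λ.λ.(λ.3) (2 (λ.0)) ((λ.2) 1)) (λ.λ.1)
  →1  λ.λ.(λ.λ.λ.1) ((λ.λ.1) (λ.0)) ((λ.2) 1)
  →2  λ.λ.(λ.λ.1) ((λ.2) 1)
  →3  λ.λ.λ.(λ.3) 2
  →4  λ.λ.λ.2

Term B:
  start: λ.λ.λ.(λ.3) 2
  →1  λ.λ.λ.2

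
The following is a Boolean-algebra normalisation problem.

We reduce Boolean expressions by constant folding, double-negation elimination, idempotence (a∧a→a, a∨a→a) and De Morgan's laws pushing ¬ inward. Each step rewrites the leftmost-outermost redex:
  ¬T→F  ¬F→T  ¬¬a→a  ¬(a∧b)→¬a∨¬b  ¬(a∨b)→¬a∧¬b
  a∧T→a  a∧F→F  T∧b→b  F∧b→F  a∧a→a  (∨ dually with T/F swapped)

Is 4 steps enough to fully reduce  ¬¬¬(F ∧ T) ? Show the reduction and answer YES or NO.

  start: ¬¬¬(F ∧ T)
  [1] ¬(F ∧ T)
  [2] ¬F ∨ ¬T
  [3] T ∨ ¬T
  [4] T

Answer: YES — reaches normal form T in 4 ≤ 4 steps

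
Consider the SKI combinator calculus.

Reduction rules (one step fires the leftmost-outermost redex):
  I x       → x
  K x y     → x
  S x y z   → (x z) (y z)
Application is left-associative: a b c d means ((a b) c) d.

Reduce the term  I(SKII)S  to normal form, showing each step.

Answer: normal form = S  (in 4 steps)

Reduction:
  start: I(SKII)S
  step 1: SKIIS
  step 2: KI(II)S
  step 3: IS
  step 4: S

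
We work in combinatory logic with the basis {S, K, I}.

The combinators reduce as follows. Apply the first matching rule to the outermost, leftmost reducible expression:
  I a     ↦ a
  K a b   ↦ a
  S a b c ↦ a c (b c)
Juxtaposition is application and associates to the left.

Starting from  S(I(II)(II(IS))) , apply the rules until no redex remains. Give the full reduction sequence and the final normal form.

Answer: normal form = SS  (in 6 steps)

Derivation:
  start: S(I(II)(II(IS)))
  step 1: S(II(II(IS)))
  step 2: S(I(II(IS)))
  step 3: S(II(IS))
  step 4: S(I(IS))
  step 5: S(IS)
  step 6: SS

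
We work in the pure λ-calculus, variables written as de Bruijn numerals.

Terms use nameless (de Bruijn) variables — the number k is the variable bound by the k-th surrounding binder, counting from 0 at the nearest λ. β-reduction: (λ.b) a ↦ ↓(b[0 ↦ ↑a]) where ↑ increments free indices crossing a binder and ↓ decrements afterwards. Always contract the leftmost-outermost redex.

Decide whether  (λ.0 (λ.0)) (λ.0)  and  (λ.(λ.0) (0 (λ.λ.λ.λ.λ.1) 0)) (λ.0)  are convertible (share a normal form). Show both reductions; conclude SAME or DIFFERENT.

Answer: DIFFERENT — A ⇓ λ.0, B ⇓ λ.λ.λ.λ.1

Reduction:
Term A:
  start: (λ.0 (λ.0)) (λ.0)
  →1  (λ.0) (λ.0)
  →2  λ.0

Term B:
  start: (λ.(λ.0) (0 (λ.λ.λ.λ.λ.1) 0)) (λ.0)
  →1  (λ.0) ((λ.0) (λ.λ.λ.λ.λ.1) (λ.0))
  →2  (λ.0) (λ.λ.λ.λ.λ.1) (λ.0)
  →3  (λ.λ.λ.λ.λ.1) (λ.0)
  →4  λ.λ.λ.λ.1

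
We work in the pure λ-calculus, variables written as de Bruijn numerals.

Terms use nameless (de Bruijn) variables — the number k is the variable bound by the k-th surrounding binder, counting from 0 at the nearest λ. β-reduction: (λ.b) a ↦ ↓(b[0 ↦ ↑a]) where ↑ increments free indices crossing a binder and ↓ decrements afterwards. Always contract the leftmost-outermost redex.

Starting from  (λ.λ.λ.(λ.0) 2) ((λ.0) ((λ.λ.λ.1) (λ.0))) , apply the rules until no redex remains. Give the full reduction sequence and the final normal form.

Answer: normal form = λ.λ.λ.λ.1  (in 4 steps)

Working:
  start: (λ.λ.λ.(λ.0) 2) ((λ.0) ((λ.λ.λ.1) (λ.0)))
  step 1: λ.λ.(λ.0) ((λ.0) ((λ.λ.λ.1) (λ.0)))
  step 2: λ.λ.(λ.0) ((λ.λ.λ.1) (λ.0))
  step 3: λ.λ.(λ.λ.λ.1) (λ.0)
  step 4: λ.λ.λ.λ.1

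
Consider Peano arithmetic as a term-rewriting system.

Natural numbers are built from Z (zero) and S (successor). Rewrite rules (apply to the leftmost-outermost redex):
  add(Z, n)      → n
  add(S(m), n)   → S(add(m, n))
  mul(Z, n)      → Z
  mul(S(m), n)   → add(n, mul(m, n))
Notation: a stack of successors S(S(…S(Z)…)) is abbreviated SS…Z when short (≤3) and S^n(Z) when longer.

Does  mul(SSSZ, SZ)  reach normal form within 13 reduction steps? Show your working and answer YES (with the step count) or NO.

Answer: YES — reaches normal form SSSZ in 10 ≤ 13 steps

Working:
  start: mul(SSSZ, SZ)
  [1] add(SZ, mul(SSZ, SZ))
  [2] S(add(Z, mul(SSZ, SZ)))
  [3] S(mul(SSZ, SZ))
  [4] S(add(SZ, mul(SZ, SZ)))
  [5] S(S(add(Z, mul(SZ, SZ))))
  [6] S(S(mul(SZ, SZ)))
  [7] S(S(add(SZ, mul(Z, SZ))))
  [8] S(S(S(add(Z, mul(Z, SZ)))))
  [9] S(S(S(mul(Z, SZ))))
  [10] SSSZ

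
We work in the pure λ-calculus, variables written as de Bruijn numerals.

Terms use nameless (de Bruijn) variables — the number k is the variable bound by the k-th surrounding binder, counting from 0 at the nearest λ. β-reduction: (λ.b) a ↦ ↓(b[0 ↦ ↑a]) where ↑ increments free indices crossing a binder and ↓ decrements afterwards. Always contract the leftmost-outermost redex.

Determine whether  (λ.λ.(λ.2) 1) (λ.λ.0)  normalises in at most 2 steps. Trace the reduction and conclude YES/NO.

  start: (λ.λ.(λ.2) 1) (λ.λ.0)
  →1  λ.(λ.λ.λ.0) (λ.λ.0)
  →2  λ.λ.λ.0

Answer: YES — reaches normal form λ.λ.λ.0 in 2 ≤ 2 steps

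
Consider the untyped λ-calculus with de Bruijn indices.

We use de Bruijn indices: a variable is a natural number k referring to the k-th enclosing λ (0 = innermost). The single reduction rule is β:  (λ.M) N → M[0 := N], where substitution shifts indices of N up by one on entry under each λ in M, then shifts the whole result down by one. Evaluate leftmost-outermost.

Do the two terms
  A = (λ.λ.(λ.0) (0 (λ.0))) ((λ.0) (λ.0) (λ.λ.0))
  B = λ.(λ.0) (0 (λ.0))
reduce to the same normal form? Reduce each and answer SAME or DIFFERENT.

Term A:
  start: (λ.λ.(λ.0) (0 (λ.0))) ((λ.0) (λ.0) (λ.λ.0))
  step 1: λ.(λ.0) (0 (λ.0))
  step 2: λ.0 (λ.0)

Term B:
  start: λ.(λ.0) (0 (λ.0))
  step 1: λ.0 (λ.0)

Answer: SAME — A ⇓ λ.0 (λ.0), B ⇓ λ.0 (λ.0)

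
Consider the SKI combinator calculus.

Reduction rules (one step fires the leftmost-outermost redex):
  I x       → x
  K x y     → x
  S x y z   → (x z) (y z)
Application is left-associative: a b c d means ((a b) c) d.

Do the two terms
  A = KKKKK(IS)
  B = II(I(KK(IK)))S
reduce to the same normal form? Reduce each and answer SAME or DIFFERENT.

Term A:
  start: KKKKK(IS)
  [1] KKK(IS)
  [2] K(IS)
  [3] KS

Term B:
  start: II(I(KK(IK)))S
  [1] I(I(KK(IK)))S
  [2] I(KK(IK))S
  [3] KK(IK)S
  [4] KS

Answer: SAME — A ⇓ KS, B ⇓ KS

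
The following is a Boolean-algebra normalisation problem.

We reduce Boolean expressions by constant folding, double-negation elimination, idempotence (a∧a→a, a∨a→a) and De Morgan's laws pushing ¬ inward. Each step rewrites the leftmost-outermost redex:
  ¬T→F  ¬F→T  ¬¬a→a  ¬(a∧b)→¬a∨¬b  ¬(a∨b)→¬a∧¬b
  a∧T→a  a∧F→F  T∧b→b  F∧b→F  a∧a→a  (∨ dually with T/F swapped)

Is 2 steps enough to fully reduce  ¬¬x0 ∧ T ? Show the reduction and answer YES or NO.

  start: ¬¬x0 ∧ T
  step 1: ¬¬x0
  step 2: x0

Answer: YES — reaches normal form x0 in 2 ≤ 2 steps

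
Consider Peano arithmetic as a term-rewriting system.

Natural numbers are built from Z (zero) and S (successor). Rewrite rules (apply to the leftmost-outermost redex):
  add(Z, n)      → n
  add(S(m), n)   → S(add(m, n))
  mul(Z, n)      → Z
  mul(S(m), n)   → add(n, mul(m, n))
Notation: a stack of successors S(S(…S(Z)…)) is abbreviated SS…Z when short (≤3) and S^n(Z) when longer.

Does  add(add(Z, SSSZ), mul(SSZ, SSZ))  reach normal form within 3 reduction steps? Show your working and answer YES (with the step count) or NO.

  start: add(add(Z, SSSZ), mul(SSZ, SSZ))
  [1] add(SSSZ, mul(SSZ, SSZ))
  [2] S(add(SSZ, mul(SSZ, SSZ)))
  [3] S(S(add(SZ, mul(SSZ, SSZ))))

Answer: NO — after 3 steps the term is S(S(add(SZ, mul(SSZ, SSZ)))), not yet normal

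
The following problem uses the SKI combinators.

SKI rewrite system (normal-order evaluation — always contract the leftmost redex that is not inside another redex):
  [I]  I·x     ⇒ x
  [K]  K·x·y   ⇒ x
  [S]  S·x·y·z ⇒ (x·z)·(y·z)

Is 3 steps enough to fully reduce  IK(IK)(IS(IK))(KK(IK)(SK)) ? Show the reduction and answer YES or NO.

Answer: NO — after 3 steps the term is K(KK(IK)(SK)), not yet normal

Derivation:
  start: IK(IK)(IS(IK))(KK(IK)(SK))
  step 1: K(IK)(IS(IK))(KK(IK)(SK))
  step 2: IK(KK(IK)(SK))
  step 3: K(KK(IK)(SK))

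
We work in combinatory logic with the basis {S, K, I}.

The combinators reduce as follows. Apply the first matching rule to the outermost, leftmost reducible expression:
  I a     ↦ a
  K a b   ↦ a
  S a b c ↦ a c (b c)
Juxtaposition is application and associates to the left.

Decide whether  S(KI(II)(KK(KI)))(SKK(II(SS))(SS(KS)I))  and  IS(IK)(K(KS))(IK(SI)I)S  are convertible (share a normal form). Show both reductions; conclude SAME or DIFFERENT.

Term A:
  start: S(KI(II)(KK(KI)))(SKK(II(SS))(SS(KS)I))
  →1  S(I(KK(KI)))(SKK(II(SS))(SS(KS)I))
  →2  S(KK(KI))(SKK(II(SS))(SS(KS)I))
  →3  SK(SKK(II(SS))(SS(KS)I))
  →4  SK(K(II(SS))(K(II(SS)))(SS(KS)I))
  →5  SK(II(SS)(SS(KS)I))
  →6  SK(I(SS)(SS(KS)I))
  →7  SK(SS(SS(KS)I))
  →8  SK(SS(SI(KSI)))
  →9  SK(SS(SIS))

Term B:
  start: IS(IK)(K(KS))(IK(SI)I)S
  →1  S(IK)(K(KS))(IK(SI)I)S
  →2  IK(IK(SI)I)(K(KS)(IK(SI)I))S
  →3  K(IK(SI)I)(K(KS)(IK(SI)I))S
  →4  IK(SI)IS
  →5  K(SI)IS
  →6  SIS

Answer: DIFFERENT — A ⇓ SK(SS(SIS)), B ⇓ SIS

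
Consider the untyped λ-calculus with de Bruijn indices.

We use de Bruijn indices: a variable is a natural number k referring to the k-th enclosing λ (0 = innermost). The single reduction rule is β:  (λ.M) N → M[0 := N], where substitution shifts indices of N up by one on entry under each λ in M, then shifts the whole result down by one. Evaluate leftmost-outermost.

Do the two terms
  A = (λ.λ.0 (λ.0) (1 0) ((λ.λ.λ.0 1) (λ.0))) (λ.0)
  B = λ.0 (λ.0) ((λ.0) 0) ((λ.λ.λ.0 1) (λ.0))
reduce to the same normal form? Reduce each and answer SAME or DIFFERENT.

Term A:
  start: (λ.λ.0 (λ.0) (1 0) ((λ.λ.λ.0 1) (λ.0))) (λ.0)
  →1  λ.0 (λ.0) ((λ.0) 0) ((λ.λ.λ.0 1) (λ.0))
  →2  λ.0 (λ.0) 0 ((λ.λ.λ.0 1) (λ.0))
  →3  λ.0 (λ.0) 0 (λ.λ.0 1)

Term B:
  start: λ.0 (λ.0) ((λ.0) 0) ((λ.λ.λ.0 1) (λ.0))
  →1  λ.0 (λ.0) 0 ((λ.λ.λ.0 1) (λ.0))
  →2  λ.0 (λ.0) 0 (λ.λ.0 1)

Answer: SAME — A ⇓ λ.0 (λ.0) 0 (λ.λ.0 1), B ⇓ λ.0 (λ.0) 0 (λ.λ.0 1)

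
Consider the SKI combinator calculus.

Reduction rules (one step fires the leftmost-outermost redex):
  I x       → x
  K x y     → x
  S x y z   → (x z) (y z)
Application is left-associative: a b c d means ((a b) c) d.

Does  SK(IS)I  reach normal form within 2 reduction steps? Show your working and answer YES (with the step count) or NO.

  start: SK(IS)I
  [1] KI(ISI)
  [2] I

Answer: YES — reaches normal form I in 2 ≤ 2 steps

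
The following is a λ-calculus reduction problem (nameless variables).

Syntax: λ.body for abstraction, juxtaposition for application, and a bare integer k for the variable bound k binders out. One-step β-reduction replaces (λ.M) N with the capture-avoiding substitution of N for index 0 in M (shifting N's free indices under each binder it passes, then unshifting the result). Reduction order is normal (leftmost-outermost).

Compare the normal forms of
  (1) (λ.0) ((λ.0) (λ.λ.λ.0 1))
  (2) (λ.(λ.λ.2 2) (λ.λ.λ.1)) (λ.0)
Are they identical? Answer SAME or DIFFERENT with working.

Term A:
  start: (λ.0) ((λ.0) (λ.λ.λ.0 1))
  [1] (λ.0) (λ.λ.λ.0 1)
  [2] λ.λ.λ.0 1

Term B:
  start: (λ.(λ.λ.2 2) (λ.λ.λ.1)) (λ.0)
  [1] (λ.λ.(λ.0) (λ.0)) (λ.λ.λ.1)
  [2] λ.(λ.0) (λ.0)
  [3] λ.λ.0

Answer: DIFFERENT — A ⇓ λ.λ.λ.0 1, B ⇓ λ.λ.0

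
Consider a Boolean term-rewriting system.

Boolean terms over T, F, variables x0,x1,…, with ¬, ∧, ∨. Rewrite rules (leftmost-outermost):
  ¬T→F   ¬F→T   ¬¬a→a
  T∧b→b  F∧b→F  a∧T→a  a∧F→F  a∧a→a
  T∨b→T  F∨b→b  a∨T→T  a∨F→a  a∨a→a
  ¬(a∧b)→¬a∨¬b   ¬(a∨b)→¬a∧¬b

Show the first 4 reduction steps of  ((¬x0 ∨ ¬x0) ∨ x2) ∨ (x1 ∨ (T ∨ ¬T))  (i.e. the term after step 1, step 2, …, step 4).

  start: ((¬x0 ∨ ¬x0) ∨ x2) ∨ (x1 ∨ (T ∨ ¬T))
  [1] (¬x0 ∨ x2) ∨ (x1 ∨ (T ∨ ¬T))
  [2] (¬x0 ∨ x2) ∨ (x1 ∨ T)
  [3] (¬x0 ∨ x2) ∨ T
  [4] T

Answer: after 4 steps: T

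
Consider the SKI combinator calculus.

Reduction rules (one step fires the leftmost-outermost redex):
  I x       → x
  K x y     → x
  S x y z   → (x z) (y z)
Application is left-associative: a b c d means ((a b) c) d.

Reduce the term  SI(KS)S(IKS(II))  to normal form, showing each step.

Answer: normal form = SSS  (in 5 steps)

Reduction:
  start: SI(KS)S(IKS(II))
  [1] IS(KSS)(IKS(II))
  [2] S(KSS)(IKS(II))
  [3] SS(IKS(II))
  [4] SS(KS(II))
  [5] SSS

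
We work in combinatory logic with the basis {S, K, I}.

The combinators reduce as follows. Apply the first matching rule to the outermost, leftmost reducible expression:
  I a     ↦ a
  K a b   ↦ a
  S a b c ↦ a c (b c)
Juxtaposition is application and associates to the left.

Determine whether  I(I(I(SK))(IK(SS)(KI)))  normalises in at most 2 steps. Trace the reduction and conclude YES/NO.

Answer: NO — after 2 steps the term is I(SK)(IK(SS)(KI)), not yet normal

Reduction:
  start: I(I(I(SK))(IK(SS)(KI)))
  [1] I(I(SK))(IK(SS)(KI))
  [2] I(SK)(IK(SS)(KI))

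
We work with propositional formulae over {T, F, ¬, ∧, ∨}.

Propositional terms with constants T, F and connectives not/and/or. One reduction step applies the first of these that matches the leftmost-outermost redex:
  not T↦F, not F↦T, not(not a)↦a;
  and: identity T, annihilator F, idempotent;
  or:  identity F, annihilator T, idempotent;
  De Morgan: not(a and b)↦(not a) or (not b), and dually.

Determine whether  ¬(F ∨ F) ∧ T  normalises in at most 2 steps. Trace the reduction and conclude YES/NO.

Answer: NO — after 2 steps the term is ¬F ∧ ¬F, not yet normal

Working:
  start: ¬(F ∨ F) ∧ T
  [1] ¬(F ∨ F)
  [2] ¬F ∧ ¬F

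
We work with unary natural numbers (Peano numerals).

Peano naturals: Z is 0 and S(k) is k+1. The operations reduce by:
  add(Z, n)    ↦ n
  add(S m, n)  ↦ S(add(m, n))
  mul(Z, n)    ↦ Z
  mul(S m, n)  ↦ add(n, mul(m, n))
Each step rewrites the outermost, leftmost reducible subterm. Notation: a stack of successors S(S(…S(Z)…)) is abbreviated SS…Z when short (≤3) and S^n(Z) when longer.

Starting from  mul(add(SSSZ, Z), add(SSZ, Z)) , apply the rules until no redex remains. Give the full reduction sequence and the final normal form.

Answer: normal form = S^6(Z)  (in 26 steps)

Working:
  start: mul(add(SSSZ, Z), add(SSZ, Z))
  step 1: mul(S(add(SSZ, Z)), add(SSZ, Z))
  step 2: add(add(SSZ, Z), mul(add(SSZ, Z), add(SSZ, Z)))
  step 3: add(S(add(SZ, Z)), mul(add(SSZ, Z), add(SSZ, Z)))
  step 4: S(add(add(SZ, Z), mul(add(SSZ, Z), add(SSZ, Z))))
  step 5: S(add(S(add(Z, Z)), mul(add(SSZ, Z), add(SSZ, Z))))
  step 6: S(S(add(add(Z, Z), mul(add(SSZ, Z), add(SSZ, Z)))))
  step 7: S(S(add(Z, mul(add(SSZ, Z), add(SSZ, Z)))))
  step 8: S(S(mul(add(SSZ, Z), add(SSZ, Z))))
  step 9: S(S(mul(S(add(SZ, Z)), add(SSZ, Z))))
  step 10: S(S(add(add(SSZ, Z), mul(add(SZ, Z), add(SSZ, Z)))))
  step 11: S(S(add(S(add(SZ, Z)), mul(add(SZ, Z), add(SSZ, Z)))))
  step 12: S(S(S(add(add(SZ, Z), mul(add(SZ, Z), add(SSZ, Z))))))
  step 13: S(S(S(add(S(add(Z, Z)), mul(add(SZ, Z), add(SSZ, Z))))))
  step 14: S(S(S(S(add(add(Z, Z), mul(add(SZ, Z), add(SSZ, Z)))))))
  step 15: S(S(S(S(add(Z, mul(add(SZ, Z), add(SSZ, Z)))))))
  step 16: S(S(S(S(mul(add(SZ, Z), add(SSZ, Z))))))
  step 17: S(S(S(S(mul(S(add(Z, Z)), add(SSZ, Z))))))
  step 18: S(S(S(S(add(add(SSZ, Z), mul(add(Z, Z), add(SSZ, Z)))))))
  step 19: S(S(S(S(add(S(add(SZ, Z)), mul(add(Z, Z), add(SSZ, Z)))))))
  step 20: S(S(S(S(S(add(add(SZ, Z), mul(add(Z, Z), add(SSZ, Z))))))))
  step 21: S(S(S(S(S(add(S(add(Z, Z)), mul(add(Z, Z), add(SSZ, Z))))))))
  step 22: S(S(S(S(S(S(add(add(Z, Z), mul(add(Z, Z), add(SSZ, Z)))))))))
  step 23: S(S(S(S(S(S(add(Z, mul(add(Z, Z), add(SSZ, Z)))))))))
  step 24: S(S(S(S(S(S(mul(add(Z, Z), add(SSZ, Z))))))))
  step 25: S(S(S(S(S(S(mul(Z, add(SSZ, Z))))))))
  step 26: S^6(Z)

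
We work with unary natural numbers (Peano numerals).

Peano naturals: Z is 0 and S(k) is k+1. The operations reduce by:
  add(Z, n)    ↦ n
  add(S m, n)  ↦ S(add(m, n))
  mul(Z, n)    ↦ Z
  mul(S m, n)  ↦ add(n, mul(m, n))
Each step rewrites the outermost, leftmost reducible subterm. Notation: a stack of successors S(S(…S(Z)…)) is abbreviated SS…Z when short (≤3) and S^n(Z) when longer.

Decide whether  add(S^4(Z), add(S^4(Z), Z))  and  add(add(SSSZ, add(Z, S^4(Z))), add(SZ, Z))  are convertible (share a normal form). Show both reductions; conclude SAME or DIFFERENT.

Term A:
  start: add(S^4(Z), add(S^4(Z), Z))
  step 1: S(add(SSSZ, add(S^4(Z), Z)))
  step 2: S(S(add(SSZ, add(S^4(Z), Z))))
  step 3: S(S(S(add(SZ, add(S^4(Z), Z)))))
  step 4: S(S(S(S(add(Z, add(S^4(Z), Z))))))
  step 5: S(S(S(S(add(S^4(Z), Z)))))
  step 6: S(S(S(S(S(add(SSSZ, Z))))))
  step 7: S(S(S(S(S(S(add(SSZ, Z)))))))
  step 8: S(S(S(S(S(S(S(add(SZ, Z))))))))
  step 9: S(S(S(S(S(S(S(S(add(Z, Z)))))))))
  step 10: S^8(Z)

Term B:
  start: add(add(SSSZ, add(Z, S^4(Z))), add(SZ, Z))
  step 1: add(S(add(SSZ, add(Z, S^4(Z)))), add(SZ, Z))
  step 2: S(add(add(SSZ, add(Z, S^4(Z))), add(SZ, Z)))
  step 3: S(add(S(add(SZ, add(Z, S^4(Z)))), add(SZ, Z)))
  step 4: S(S(add(add(SZ, add(Z, S^4(Z))), add(SZ, Z))))
  step 5: S(S(add(S(add(Z, add(Z, S^4(Z)))), add(SZ, Z))))
  step 6: S(S(S(add(add(Z, add(Z, S^4(Z))), add(SZ, Z)))))
  step 7: S(S(S(add(add(Z, S^4(Z)), add(SZ, Z)))))
  step 8: S(S(S(add(S^4(Z), add(SZ, Z)))))
  step 9: S(S(S(S(add(SSSZ, add(SZ, Z))))))
  step 10: S(S(S(S(S(add(SSZ, add(SZ, Z)))))))
  step 11: S(S(S(S(S(S(add(SZ, add(SZ, Z))))))))
  step 12: S(S(S(S(S(S(S(add(Z, add(SZ, Z)))))))))
  step 13: S(S(S(S(S(S(S(add(SZ, Z))))))))
  step 14: S(S(S(S(S(S(S(S(add(Z, Z)))))))))
  step 15: S^8(Z)

Answer: SAME — A ⇓ S^8(Z), B ⇓ S^8(Z)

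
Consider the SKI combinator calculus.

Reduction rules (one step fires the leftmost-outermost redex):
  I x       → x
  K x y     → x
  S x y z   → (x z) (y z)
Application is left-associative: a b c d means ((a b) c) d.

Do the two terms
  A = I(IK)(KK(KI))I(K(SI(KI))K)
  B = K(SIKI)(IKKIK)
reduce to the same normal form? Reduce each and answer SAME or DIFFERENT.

Term A:
  start: I(IK)(KK(KI))I(K(SI(KI))K)
  [1] IK(KK(KI))I(K(SI(KI))K)
  [2] K(KK(KI))I(K(SI(KI))K)
  [3] KK(KI)(K(SI(KI))K)
  [4] K(K(SI(KI))K)
  [5] K(SI(KI))

Term B:
  start: K(SIKI)(IKKIK)
  [1] SIKI
  [2] II(KI)
  [3] I(KI)
  [4] KI

Answer: DIFFERENT — A ⇓ K(SI(KI)), B ⇓ KI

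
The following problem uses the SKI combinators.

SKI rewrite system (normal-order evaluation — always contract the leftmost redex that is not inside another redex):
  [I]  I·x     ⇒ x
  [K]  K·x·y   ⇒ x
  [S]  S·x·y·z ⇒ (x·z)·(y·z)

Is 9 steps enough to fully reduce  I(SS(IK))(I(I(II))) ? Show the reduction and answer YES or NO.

  start: I(SS(IK))(I(I(II)))
  [1] SS(IK)(I(I(II)))
  [2] S(I(I(II)))(IK(I(I(II))))
  [3] S(I(II))(IK(I(I(II))))
  [4] S(II)(IK(I(I(II))))
  [5] SI(IK(I(I(II))))
  [6] SI(K(I(I(II))))
  [7] SI(K(I(II)))
  [8] SI(K(II))
  [9] SI(KI)

Answer: YES — reaches normal form SI(KI) in 9 ≤ 9 steps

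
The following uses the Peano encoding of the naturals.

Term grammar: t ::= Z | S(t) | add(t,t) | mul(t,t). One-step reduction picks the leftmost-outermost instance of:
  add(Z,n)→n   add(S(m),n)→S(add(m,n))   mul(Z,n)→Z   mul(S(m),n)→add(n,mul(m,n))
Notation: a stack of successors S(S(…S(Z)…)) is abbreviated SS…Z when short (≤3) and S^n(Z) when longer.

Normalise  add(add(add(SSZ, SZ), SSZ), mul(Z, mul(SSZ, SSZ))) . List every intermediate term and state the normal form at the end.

  start: add(add(add(SSZ, SZ), SSZ), mul(Z, mul(SSZ, SSZ)))
  →1  add(add(S(add(SZ, SZ)), SSZ), mul(Z, mul(SSZ, SSZ)))
  →2  add(S(add(add(SZ, SZ), SSZ)), mul(Z, mul(SSZ, SSZ)))
  →3  S(add(add(add(SZ, SZ), SSZ), mul(Z, mul(SSZ, SSZ))))
  →4  S(add(add(S(add(Z, SZ)), SSZ), mul(Z, mul(SSZ, SSZ))))
  →5  S(add(S(add(add(Z, SZ), SSZ)), mul(Z, mul(SSZ, SSZ))))
  →6  S(S(add(add(add(Z, SZ), SSZ), mul(Z, mul(SSZ, SSZ)))))
  →7  S(S(add(add(SZ, SSZ), mul(Z, mul(SSZ, SSZ)))))
  →8  S(S(add(S(add(Z, SSZ)), mul(Z, mul(SSZ, SSZ)))))
  →9  S(S(S(add(add(Z, SSZ), mul(Z, mul(SSZ, SSZ))))))
  →10  S(S(S(add(SSZ, mul(Z, mul(SSZ, SSZ))))))
  →11  S(S(S(S(add(SZ, mul(Z, mul(SSZ, SSZ)))))))
  →12  S(S(S(S(S(add(Z, mul(Z, mul(SSZ, SSZ))))))))
  →13  S(S(S(S(S(mul(Z, mul(SSZ, SSZ)))))))
  →14  S^5(Z)

Answer: normal form = S^5(Z)  (in 14 steps)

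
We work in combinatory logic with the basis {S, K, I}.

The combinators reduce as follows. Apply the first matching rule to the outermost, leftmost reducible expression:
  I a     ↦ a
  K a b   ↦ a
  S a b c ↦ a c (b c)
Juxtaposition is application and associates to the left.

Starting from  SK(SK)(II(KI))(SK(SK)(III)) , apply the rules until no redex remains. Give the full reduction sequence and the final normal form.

  start: SK(SK)(II(KI))(SK(SK)(III))
  step 1: K(II(KI))(SK(II(KI)))(SK(SK)(III))
  step 2: II(KI)(SK(SK)(III))
  step 3: I(KI)(SK(SK)(III))
  step 4: KI(SK(SK)(III))
  step 5: I

Answer: normal form = I  (in 5 steps)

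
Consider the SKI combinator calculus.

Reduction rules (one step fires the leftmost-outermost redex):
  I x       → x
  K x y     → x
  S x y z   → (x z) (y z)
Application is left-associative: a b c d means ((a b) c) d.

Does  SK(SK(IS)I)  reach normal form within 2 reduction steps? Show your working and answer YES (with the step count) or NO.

Answer: YES — reaches normal form SKI in 2 ≤ 2 steps

Reduction:
  start: SK(SK(IS)I)
  [1] SK(KI(ISI))
  [2] SKI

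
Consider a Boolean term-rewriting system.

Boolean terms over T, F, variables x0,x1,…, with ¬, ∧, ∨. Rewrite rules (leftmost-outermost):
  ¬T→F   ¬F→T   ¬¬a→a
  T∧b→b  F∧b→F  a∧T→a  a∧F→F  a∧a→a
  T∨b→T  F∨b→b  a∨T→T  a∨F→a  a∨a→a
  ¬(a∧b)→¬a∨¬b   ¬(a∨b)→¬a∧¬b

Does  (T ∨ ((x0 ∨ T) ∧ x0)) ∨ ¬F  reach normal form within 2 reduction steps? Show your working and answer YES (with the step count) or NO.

  start: (T ∨ ((x0 ∨ T) ∧ x0)) ∨ ¬F
  [1] T ∨ ¬F
  [2] T

Answer: YES — reaches normal form T in 2 ≤ 2 steps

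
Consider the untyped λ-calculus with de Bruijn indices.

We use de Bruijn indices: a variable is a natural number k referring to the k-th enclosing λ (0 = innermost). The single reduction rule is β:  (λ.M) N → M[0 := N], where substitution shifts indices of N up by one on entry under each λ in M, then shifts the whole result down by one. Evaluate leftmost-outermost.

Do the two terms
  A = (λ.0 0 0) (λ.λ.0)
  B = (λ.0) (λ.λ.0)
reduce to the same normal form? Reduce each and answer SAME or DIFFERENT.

Answer: SAME — A ⇓ λ.λ.0, B ⇓ λ.λ.0

Reduction:
Term A:
  start: (λ.0 0 0) (λ.λ.0)
  [1] (λ.λ.0) (λ.λ.0) (λ.λ.0)
  [2] (λ.0) (λ.λ.0)
  [3] λ.λ.0

Term B:
  start: (λ.0) (λ.λ.0)
  [1] λ.λ.0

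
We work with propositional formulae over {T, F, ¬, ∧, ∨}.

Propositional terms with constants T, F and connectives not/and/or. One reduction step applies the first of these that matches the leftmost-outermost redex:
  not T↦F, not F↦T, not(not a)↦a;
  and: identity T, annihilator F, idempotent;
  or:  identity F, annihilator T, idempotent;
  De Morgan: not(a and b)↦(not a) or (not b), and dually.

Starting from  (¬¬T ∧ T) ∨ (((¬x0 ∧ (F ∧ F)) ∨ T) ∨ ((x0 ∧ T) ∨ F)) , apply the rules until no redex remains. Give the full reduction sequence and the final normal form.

Answer: normal form = T  (in 3 steps)

Reduction:
  start: (¬¬T ∧ T) ∨ (((¬x0 ∧ (F ∧ F)) ∨ T) ∨ ((x0 ∧ T) ∨ F))
  →1  ¬¬T ∨ (((¬x0 ∧ (F ∧ F)) ∨ T) ∨ ((x0 ∧ T) ∨ F))
  →2  T ∨ (((¬x0 ∧ (F ∧ F)) ∨ T) ∨ ((x0 ∧ T) ∨ F))
  →3  T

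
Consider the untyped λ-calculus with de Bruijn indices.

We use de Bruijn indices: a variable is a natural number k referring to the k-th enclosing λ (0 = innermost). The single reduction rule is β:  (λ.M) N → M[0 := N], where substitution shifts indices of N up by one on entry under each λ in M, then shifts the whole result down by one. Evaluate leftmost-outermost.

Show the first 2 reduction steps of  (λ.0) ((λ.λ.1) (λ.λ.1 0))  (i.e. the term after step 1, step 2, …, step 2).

Answer: after 2 steps: λ.λ.λ.1 0

Working:
  start: (λ.0) ((λ.λ.1) (λ.λ.1 0))
  [1] (λ.λ.1) (λ.λ.1 0)
  [2] λ.λ.λ.1 0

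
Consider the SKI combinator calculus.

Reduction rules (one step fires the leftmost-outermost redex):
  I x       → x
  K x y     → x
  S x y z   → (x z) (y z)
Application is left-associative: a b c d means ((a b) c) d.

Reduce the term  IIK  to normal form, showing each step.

Answer: normal form = K  (in 2 steps)

Derivation:
  start: IIK
  →1  IK
  →2  K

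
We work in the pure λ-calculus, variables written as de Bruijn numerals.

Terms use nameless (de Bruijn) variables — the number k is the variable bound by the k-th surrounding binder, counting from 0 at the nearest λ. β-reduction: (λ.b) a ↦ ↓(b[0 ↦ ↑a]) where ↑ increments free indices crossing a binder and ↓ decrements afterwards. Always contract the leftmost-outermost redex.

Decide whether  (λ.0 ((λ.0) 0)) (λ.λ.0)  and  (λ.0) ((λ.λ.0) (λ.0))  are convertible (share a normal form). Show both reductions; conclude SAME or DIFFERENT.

Answer: SAME — A ⇓ λ.0, B ⇓ λ.0

Derivation:
Term A:
  start: (λ.0 ((λ.0) 0)) (λ.λ.0)
  [1] (λ.λ.0) ((λ.0) (λ.λ.0))
  [2] λ.0

Term B:
  start: (λ.0) ((λ.λ.0) (λ.0))
  [1] (λ.λ.0) (λ.0)
  [2] λ.0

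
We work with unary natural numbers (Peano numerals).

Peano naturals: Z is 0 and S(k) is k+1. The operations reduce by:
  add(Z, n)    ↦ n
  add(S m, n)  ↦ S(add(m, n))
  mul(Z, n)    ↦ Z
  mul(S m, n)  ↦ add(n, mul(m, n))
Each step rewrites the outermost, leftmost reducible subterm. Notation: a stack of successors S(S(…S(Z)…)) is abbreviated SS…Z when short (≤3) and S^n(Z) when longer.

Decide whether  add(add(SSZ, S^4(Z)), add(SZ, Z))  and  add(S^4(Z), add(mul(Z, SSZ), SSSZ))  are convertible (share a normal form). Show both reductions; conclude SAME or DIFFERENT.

Term A:
  start: add(add(SSZ, S^4(Z)), add(SZ, Z))
  →1  add(S(add(SZ, S^4(Z))), add(SZ, Z))
  →2  S(add(add(SZ, S^4(Z)), add(SZ, Z)))
  →3  S(add(S(add(Z, S^4(Z))), add(SZ, Z)))
  →4  S(S(add(add(Z, S^4(Z)), add(SZ, Z))))
  →5  S(S(add(S^4(Z), add(SZ, Z))))
  →6  S(S(S(add(SSSZ, add(SZ, Z)))))
  →7  S(S(S(S(add(SSZ, add(SZ, Z))))))
  →8  S(S(S(S(S(add(SZ, add(SZ, Z)))))))
  →9  S(S(S(S(S(S(add(Z, add(SZ, Z))))))))
  →10  S(S(S(S(S(S(add(SZ, Z)))))))
  →11  S(S(S(S(S(S(S(add(Z, Z))))))))
  →12  S^7(Z)

Term B:
  start: add(S^4(Z), add(mul(Z, SSZ), SSSZ))
  →1  S(add(SSSZ, add(mul(Z, SSZ), SSSZ)))
  →2  S(S(add(SSZ, add(mul(Z, SSZ), SSSZ))))
  →3  S(S(S(add(SZ, add(mul(Z, SSZ), SSSZ)))))
  →4  S(S(S(S(add(Z, add(mul(Z, SSZ), SSSZ))))))
  →5  S(S(S(S(add(mul(Z, SSZ), SSSZ)))))
  →6  S(S(S(S(add(Z, SSSZ)))))
  →7  S^7(Z)

Answer: SAME — A ⇓ S^7(Z), B ⇓ S^7(Z)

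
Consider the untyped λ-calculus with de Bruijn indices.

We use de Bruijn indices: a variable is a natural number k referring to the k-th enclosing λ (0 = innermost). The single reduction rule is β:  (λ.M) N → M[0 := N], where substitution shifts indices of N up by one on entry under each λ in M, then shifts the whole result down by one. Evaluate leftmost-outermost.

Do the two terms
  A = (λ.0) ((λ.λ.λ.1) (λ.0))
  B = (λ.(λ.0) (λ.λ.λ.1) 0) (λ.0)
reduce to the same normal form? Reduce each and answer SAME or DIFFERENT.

Term A:
  start: (λ.0) ((λ.λ.λ.1) (λ.0))
  →1  (λ.λ.λ.1) (λ.0)
  →2  λ.λ.1

Term B:
  start: (λ.(λ.0) (λ.λ.λ.1) 0) (λ.0)
  →1  (λ.0) (λ.λ.λ.1) (λ.0)
  →2  (λ.λ.λ.1) (λ.0)
  →3  λ.λ.1

Answer: SAME — A ⇓ λ.λ.1, B ⇓ λ.λ.1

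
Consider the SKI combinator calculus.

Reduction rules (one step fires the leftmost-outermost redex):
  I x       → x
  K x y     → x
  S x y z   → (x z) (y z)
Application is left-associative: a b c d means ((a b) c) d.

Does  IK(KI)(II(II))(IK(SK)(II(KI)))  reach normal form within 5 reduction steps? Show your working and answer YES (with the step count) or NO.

Answer: YES — reaches normal form I in 3 ≤ 5 steps

Reduction:
  start: IK(KI)(II(II))(IK(SK)(II(KI)))
  step 1: K(KI)(II(II))(IK(SK)(II(KI)))
  step 2: KI(IK(SK)(II(KI)))
  step 3: I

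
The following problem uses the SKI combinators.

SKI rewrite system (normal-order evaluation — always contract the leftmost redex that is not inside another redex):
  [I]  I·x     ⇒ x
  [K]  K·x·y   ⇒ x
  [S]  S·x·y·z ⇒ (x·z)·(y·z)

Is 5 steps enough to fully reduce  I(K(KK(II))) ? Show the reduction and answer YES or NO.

  start: I(K(KK(II)))
  [1] K(KK(II))
  [2] KK

Answer: YES — reaches normal form KK in 2 ≤ 5 steps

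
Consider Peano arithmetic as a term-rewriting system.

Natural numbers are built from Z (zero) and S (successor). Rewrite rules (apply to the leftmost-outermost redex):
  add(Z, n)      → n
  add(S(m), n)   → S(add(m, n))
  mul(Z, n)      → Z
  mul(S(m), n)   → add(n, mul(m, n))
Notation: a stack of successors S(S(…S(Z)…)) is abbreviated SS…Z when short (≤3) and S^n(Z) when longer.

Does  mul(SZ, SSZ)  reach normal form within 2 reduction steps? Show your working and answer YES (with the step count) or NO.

  start: mul(SZ, SSZ)
  →1  add(SSZ, mul(Z, SSZ))
  →2  S(add(SZ, mul(Z, SSZ)))

Answer: NO — after 2 steps the term is S(add(SZ, mul(Z, SSZ))), not yet normal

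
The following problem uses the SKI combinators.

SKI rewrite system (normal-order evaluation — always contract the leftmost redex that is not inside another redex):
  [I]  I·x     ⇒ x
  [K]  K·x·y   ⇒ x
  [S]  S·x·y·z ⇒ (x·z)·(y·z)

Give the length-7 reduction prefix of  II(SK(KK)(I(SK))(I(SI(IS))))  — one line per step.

Answer: after 7 steps: SK(SIS)

Reduction:
  start: II(SK(KK)(I(SK))(I(SI(IS))))
  →1  I(SK(KK)(I(SK))(I(SI(IS))))
  →2  SK(KK)(I(SK))(I(SI(IS)))
  →3  K(I(SK))(KK(I(SK)))(I(SI(IS)))
  →4  I(SK)(I(SI(IS)))
  →5  SK(I(SI(IS)))
  →6  SK(SI(IS))
  →7  SK(SIS)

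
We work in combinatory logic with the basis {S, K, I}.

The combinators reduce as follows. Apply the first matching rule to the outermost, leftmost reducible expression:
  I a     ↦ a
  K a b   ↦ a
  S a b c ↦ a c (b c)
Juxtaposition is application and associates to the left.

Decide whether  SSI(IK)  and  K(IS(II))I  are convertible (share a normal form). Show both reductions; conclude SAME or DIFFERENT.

Answer: DIFFERENT — A ⇓ SKK, B ⇓ SI

Working:
Term A:
  start: SSI(IK)
  →1  S(IK)(I(IK))
  →2  SK(I(IK))
  →3  SK(IK)
  →4  SKK

Term B:
  start: K(IS(II))I
  →1  IS(II)
  →2  S(II)
  →3  SI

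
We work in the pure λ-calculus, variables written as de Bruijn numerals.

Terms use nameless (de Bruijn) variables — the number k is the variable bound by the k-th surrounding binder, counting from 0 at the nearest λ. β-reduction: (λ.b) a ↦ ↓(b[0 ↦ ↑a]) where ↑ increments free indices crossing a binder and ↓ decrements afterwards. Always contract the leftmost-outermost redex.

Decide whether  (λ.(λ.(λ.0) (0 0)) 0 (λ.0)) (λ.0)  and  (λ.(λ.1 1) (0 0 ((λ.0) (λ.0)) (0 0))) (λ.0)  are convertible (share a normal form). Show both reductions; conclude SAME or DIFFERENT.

Answer: SAME — A ⇓ λ.0, B ⇓ λ.0

Working:
Term A:
  start: (λ.(λ.(λ.0) (0 0)) 0 (λ.0)) (λ.0)
  [1] (λ.(λ.0) (0 0)) (λ.0) (λ.0)
  [2] (λ.0) ((λ.0) (λ.0)) (λ.0)
  [3] (λ.0) (λ.0) (λ.0)
  [4] (λ.0) (λ.0)
  [5] λ.0

Term B:
  start: (λ.(λ.1 1) (0 0 ((λ.0) (λ.0)) (0 0))) (λ.0)
  [1] (λ.(λ.0) (λ.0)) ((λ.0) (λ.0) ((λ.0) (λ.0)) ((λ.0) (λ.0)))
  [2] (λ.0) (λ.0)
  [3] λ.0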